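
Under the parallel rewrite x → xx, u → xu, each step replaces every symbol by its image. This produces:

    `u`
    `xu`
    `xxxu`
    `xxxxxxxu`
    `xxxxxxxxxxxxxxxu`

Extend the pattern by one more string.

Rewriting the 16 symbols of xxxxxxxxxxxxxxxu one by one yields xx xx xx xx xx xx xx xx xx xx xx xx xx xx xx xu; concatenated:

xxxxxxxxxxxxxxxxxxxxxxxxxxxxxxxu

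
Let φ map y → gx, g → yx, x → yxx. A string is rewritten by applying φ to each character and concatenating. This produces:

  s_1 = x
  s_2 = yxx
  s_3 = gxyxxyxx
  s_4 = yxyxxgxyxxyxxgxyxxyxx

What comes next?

Rewriting the 21 symbols of yxyxxgxyxxyxxgxyxxyxx one by one yields gx yxx gx yxx yxx yx yxx gx yxx yxx gx yxx yxx yx yxx gx yxx yxx gx yxx yxx; concatenated:

gxyxxgxyxxyxxyxyxxgxyxxyxxgxyxxyxxyxyxxgxyxxyxxgxyxxyxx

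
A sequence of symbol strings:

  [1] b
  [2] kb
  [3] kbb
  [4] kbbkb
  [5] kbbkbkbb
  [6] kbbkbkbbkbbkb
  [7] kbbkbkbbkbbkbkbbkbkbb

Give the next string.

kbbkbkbbkbbkbkbbkbkbbkbbkbkbbkbbkb

This is a Fibonacci-style word recurrence s(k) = s(k−1)·s(k−2): e.g. kb·b = kbb.
So term 8 is kbbkbkbbkbbkbkbbkbkbb·kbbkbkbbkbbkb.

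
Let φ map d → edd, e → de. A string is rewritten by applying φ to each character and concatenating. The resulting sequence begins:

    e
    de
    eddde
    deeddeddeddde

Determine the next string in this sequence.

edddedeeddedddeeddedddeeddeddeddde

φ(deeddeddeddde) expands symbol-by-symbol to edd de de edd edd de edd edd de edd edd edd de; joining the 13 pieces gives the next term.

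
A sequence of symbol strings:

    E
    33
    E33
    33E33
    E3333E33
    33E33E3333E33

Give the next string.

E3333E3333E33E3333E33

From term 3 onward, concatenate the second-to-last term with the last: E·33 = E33, 33·E33 = 33E33, …
Continuing: E3333E33 · 33E33E3333E33 gives term 7.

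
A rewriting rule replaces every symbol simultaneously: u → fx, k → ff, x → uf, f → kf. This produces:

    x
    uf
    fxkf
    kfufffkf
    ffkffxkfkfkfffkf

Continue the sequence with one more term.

Applying the rule to each of the 16 symbols of ffkffxkfkfkfffkf gives the pieces kf kf ff kf kf uf ff kf ff kf ff kf kf kf ff kf, which concatenate to the answer.

kfkfffkfkfufffkfffkfffkfkfkfffkf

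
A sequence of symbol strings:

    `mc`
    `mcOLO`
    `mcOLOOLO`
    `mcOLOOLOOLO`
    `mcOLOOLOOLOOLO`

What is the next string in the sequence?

mcOLOOLOOLOOLOOLO

Each term is the previous one with OLO appended.
So the next term is mcOLOOLOOLOOLO·OLO.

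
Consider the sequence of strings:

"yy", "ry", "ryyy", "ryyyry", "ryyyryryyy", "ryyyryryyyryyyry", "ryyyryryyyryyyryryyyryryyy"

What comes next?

From term 3 onward, concatenate the last term with the second-to-last: ry·yy = ryyy, ryyy·ry = ryyyry, …
So term 8 is ryyyryryyyryyyryryyyryryyy·ryyyryryyyryyyry.

ryyyryryyyryyyryryyyryryyyryyyryryyyryyyry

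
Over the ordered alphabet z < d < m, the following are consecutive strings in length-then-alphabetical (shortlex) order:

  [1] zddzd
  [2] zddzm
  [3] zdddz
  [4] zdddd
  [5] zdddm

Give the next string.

Treat zdddm as a base-3 numeral over the given alphabet and add one, carrying through any trailing m's.

zddmz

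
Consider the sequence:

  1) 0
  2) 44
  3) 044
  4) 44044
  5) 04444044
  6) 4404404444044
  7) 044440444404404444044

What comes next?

From term 3 onward, concatenate the second-to-last term with the last: 0·44 = 044, 44·044 = 44044, …
So term 8 is 4404404444044·044440444404404444044.

4404404444044044440444404404444044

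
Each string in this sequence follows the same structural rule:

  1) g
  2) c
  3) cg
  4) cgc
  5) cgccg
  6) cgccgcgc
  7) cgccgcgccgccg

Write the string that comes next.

cgccgcgccgccgcgccgcgc

From term 3 onward, concatenate the last term with the second-to-last: c·g = cg, cg·c = cgc, …
Continuing: cgccgcgccgccg · cgccgcgc gives term 8.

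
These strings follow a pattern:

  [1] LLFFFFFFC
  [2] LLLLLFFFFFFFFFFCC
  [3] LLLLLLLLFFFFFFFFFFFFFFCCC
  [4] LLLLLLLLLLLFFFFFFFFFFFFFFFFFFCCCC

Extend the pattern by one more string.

LLLLLLLLLLLLLLFFFFFFFFFFFFFFFFFFFFFFCCCCC

The n-th term is 3n-1 L's then 4n+2 F's then n C's (n = 1, 2, …).
At n = 5 the blocks have lengths 14, 22, 5.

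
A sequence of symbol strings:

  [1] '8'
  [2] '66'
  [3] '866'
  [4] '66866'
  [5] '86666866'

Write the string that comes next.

From term 3 onward, concatenate the second-to-last term with the last: 8·66 = 866, 66·866 = 66866, …
Continuing: 66866 · 86666866 gives term 6.

6686686666866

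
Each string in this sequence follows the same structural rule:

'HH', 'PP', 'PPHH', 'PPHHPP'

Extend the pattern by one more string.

Each term (from the third on) is the previous term followed by the one before it: term 3 = PP·HH = PPHH.
The next term joins PPHHPP and PPHH.

PPHHPPPPHH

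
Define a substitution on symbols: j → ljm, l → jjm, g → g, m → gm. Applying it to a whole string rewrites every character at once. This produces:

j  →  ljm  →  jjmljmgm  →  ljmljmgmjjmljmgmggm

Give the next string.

Replace each of the 19 characters of ljmljmgmjjmljmgmggm in place — jjm ljm gm jjm ljm gm g gm ljm ljm gm jjm ljm gm g gm g g gm — and concatenate.

jjmljmgmjjmljmgmggmljmljmgmjjmljmgmggmgggm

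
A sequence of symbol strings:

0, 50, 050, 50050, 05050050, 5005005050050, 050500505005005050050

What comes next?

From term 3 onward, concatenate the second-to-last term with the last: 0·50 = 050, 50·050 = 50050, …
The next term joins 5005005050050 and 050500505005005050050.

5005005050050050500505005005050050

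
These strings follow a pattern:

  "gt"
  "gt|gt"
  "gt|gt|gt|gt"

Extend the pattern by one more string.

gt|gt|gt|gt|gt|gt|gt|gt

Every step duplicates the string with '|' between the halves.
One more doubling of gt|gt|gt|gt gives the answer.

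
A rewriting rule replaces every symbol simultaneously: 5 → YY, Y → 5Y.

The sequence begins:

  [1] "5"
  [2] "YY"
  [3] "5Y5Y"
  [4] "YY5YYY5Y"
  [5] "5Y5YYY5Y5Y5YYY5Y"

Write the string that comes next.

Rewriting the 16 symbols of 5Y5YYY5Y5Y5YYY5Y one by one yields YY 5Y YY 5Y 5Y 5Y YY 5Y YY 5Y YY 5Y 5Y 5Y YY 5Y; concatenated:

YY5YYY5Y5Y5YYY5YYY5YYY5Y5Y5YYY5Y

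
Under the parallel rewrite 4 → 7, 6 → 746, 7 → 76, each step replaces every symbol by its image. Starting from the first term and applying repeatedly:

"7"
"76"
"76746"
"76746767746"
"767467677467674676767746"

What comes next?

76746767746767467676774676746767746767467674676767746

Replace each of the 24 characters of 767467677467674676767746 in place — 76 746 76 7 746 76 746 76 76 7 746 76 746 76 7 746 76 746 76 746 76 76 7 746 — and concatenate.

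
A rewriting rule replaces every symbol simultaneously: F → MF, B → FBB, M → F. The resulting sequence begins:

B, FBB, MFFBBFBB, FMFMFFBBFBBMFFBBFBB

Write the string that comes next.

Rewriting the 19 symbols of FMFMFFBBFBBMFFBBFBB one by one yields MF F MF F MF MF FBB FBB MF FBB FBB F MF MF FBB FBB MF FBB FBB; concatenated:

MFFMFFMFMFFBBFBBMFFBBFBBFMFMFFBBFBBMFFBBFBB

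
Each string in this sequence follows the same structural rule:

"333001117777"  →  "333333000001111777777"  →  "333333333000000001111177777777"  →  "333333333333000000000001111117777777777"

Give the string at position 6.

333333333333333333000000000000000001111111177777777777777

Term n consists of 3n 3's, followed by 3n-1 0's, followed by n+2 1's, followed by 2n+2 7's (n = 1, 2, …).
At n = 6 the blocks have lengths 18, 17, 8, 14.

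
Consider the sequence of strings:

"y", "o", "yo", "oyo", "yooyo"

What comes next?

This is a Fibonacci-style word recurrence s(k) = s(k−2)·s(k−1): e.g. y·o = yo.
The next term joins oyo and yooyo.

oyoyooyo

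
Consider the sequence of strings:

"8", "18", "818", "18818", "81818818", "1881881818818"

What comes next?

818188181881881818818

Each term (from the third on) is the two preceding terms concatenated in order: term 3 = 8·18 = 818.
So term 7 is 81818818·1881881818818.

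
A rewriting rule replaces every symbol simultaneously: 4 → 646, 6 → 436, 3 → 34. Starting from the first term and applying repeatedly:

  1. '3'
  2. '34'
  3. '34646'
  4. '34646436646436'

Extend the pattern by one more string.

346464366464366463443643664643664634436

Replace each of the 14 characters of 34646436646436 in place — 34 646 436 646 436 646 34 436 436 646 436 646 34 436 — and concatenate.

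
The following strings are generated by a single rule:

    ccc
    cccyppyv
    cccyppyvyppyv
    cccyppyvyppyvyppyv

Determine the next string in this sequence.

The strings grow by a fixed suffix yppyv each time.
One more step from cccyppyvyppyvyppyv gives the answer.

cccyppyvyppyvyppyvyppyv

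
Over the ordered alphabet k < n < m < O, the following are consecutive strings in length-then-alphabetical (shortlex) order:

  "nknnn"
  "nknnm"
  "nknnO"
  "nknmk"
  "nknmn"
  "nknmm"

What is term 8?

Continuing the enumeration 2 steps past nknmm: nknmm → nknmO → (answer).

nknOk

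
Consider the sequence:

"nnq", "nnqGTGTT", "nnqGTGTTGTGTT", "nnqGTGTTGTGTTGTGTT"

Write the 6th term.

The strings grow by a fixed suffix GTGTT each time.
From nnqGTGTTGTGTTGTGTT, 2 further steps: nnqGTGTTGTGTTGTGTT → nnqGTGTTGTGTTGTGTTGTGTT → (answer).

nnqGTGTTGTGTTGTGTTGTGTTGTGTT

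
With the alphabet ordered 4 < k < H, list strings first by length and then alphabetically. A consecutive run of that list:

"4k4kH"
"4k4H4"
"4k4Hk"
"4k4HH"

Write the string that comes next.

4kk44

The successor of 4k4HH increments the rightmost position that isn't already H and resets every position after it to 4.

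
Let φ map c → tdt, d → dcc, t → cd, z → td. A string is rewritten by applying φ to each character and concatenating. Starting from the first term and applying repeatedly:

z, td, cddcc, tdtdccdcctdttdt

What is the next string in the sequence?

cddcccddcctdttdtdcctdttdtcddcccdcddcccd

φ(tdtdccdcctdttdt) expands symbol-by-symbol to cd dcc cd dcc tdt tdt dcc tdt tdt cd dcc cd cd dcc cd; joining the 15 pieces gives the next term.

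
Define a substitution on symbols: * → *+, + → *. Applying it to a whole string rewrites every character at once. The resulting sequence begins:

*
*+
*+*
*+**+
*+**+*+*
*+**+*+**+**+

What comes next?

Rewriting the 13 symbols of *+**+*+**+**+ one by one yields *+ * *+ *+ * *+ * *+ *+ * *+ *+ *; concatenated:

*+**+*+**+**+*+**+*+*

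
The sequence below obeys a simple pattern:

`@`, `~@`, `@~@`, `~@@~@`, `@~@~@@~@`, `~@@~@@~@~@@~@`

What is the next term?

Each term (from the third on) is the two preceding terms concatenated in order: term 3 = @·~@ = @~@.
Continuing: @~@~@@~@ · ~@@~@@~@~@@~@ gives term 7.

@~@~@@~@~@@~@@~@~@@~@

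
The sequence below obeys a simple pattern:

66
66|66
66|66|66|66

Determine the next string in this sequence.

66|66|66|66|66|66|66|66

Each string is two copies of the previous one joined by '|'.
One more doubling of 66|66|66|66 gives the answer.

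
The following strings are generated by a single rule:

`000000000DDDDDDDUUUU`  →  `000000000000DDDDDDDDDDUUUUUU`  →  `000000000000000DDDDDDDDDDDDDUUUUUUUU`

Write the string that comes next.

000000000000000000DDDDDDDDDDDDDDDDUUUUUUUUUU

Reading off run lengths: 0 runs 9, 12, 15; D runs 7, 10, 13; U runs 4, 6, 8 — each is linear in n, where the shown terms are n = 2, 3, 4.
For the next term, n = 5, so the run lengths are 18, 16, 10.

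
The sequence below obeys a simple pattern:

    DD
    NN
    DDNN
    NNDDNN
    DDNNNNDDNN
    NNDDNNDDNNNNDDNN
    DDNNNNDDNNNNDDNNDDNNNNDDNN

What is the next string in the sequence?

This is a Fibonacci-style word recurrence s(k) = s(k−2)·s(k−1): e.g. DD·NN = DDNN.
Continuing: NNDDNNDDNNNNDDNN · DDNNNNDDNNNNDDNNDDNNNNDDNN gives term 8.

NNDDNNDDNNNNDDNNDDNNNNDDNNNNDDNNDDNNNNDDNN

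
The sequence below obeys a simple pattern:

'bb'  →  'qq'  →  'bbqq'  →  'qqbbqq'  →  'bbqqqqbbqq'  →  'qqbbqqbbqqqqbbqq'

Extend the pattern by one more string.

Each term (from the third on) is the two preceding terms concatenated in order: term 3 = bb·qq = bbqq.
The next term joins bbqqqqbbqq and qqbbqqbbqqqqbbqq.

bbqqqqbbqqqqbbqqbbqqqqbbqq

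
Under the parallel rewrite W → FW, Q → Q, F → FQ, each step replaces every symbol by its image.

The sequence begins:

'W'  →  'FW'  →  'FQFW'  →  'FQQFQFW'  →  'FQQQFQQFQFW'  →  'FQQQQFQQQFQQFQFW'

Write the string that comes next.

FQQQQQFQQQQFQQQFQQFQFW

Applying the rule to each of the 16 symbols of FQQQQFQQQFQQFQFW gives the pieces FQ Q Q Q Q FQ Q Q Q FQ Q Q FQ Q FQ FW, which concatenate to the answer.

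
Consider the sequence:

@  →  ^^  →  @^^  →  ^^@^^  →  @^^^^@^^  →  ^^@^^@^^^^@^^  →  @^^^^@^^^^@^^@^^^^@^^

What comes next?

^^@^^@^^^^@^^@^^^^@^^^^@^^@^^^^@^^

Each term (from the third on) is the two preceding terms concatenated in order: term 3 = @·^^ = @^^.
Continuing: ^^@^^@^^^^@^^ · @^^^^@^^^^@^^@^^^^@^^ gives term 8.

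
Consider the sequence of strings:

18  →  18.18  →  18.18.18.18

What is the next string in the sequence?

18.18.18.18.18.18.18.18

s(k+1) = s(k)·.·s(k) — each term doubles the last with '.' between the halves.
So the next term is two copies of 18.18.18.18 with '.' between the halves.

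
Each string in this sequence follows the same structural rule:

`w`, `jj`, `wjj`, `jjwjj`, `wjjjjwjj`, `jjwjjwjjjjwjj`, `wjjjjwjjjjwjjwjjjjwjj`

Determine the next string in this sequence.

jjwjjwjjjjwjjwjjjjwjjjjwjjwjjjjwjj

This is a Fibonacci-style word recurrence s(k) = s(k−2)·s(k−1): e.g. w·jj = wjj.
The next term joins jjwjjwjjjjwjj and wjjjjwjjjjwjjwjjjjwjj.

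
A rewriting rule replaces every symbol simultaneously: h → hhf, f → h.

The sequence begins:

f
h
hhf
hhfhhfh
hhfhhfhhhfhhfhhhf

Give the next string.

φ(hhfhhfhhhfhhfhhhf) expands symbol-by-symbol to hhf hhf h hhf hhf h hhf hhf hhf h hhf hhf h hhf hhf hhf h; joining the 17 pieces gives the next term.

hhfhhfhhhfhhfhhhfhhfhhfhhhfhhfhhhfhhfhhfh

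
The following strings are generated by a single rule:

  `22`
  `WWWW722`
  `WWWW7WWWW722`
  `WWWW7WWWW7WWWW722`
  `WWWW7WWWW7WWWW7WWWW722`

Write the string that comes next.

WWWW7WWWW7WWWW7WWWW7WWWW722

Each term is the previous one with WWWW7 prepended.
So the next term is WWWW7·WWWW7WWWW7WWWW7WWWW722.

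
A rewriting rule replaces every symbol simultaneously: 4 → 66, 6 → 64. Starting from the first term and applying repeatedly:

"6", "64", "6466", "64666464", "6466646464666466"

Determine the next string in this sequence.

Rewriting the 16 symbols of 6466646464666466 one by one yields 64 66 64 64 64 66 64 66 64 66 64 64 64 66 64 64; concatenated:

64666464646664666466646464666464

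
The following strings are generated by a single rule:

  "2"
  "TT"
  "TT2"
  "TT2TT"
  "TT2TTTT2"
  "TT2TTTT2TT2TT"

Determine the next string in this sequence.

TT2TTTT2TT2TTTT2TTTT2

From term 3 onward, concatenate the last term with the second-to-last: TT·2 = TT2, TT2·TT = TT2TT, …
Continuing: TT2TTTT2TT2TT · TT2TTTT2 gives term 7.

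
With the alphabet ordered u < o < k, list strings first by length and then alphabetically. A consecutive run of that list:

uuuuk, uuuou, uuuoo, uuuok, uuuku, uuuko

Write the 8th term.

uuouu

Continuing the enumeration 2 steps past uuuko: uuuko → uuukk → (answer).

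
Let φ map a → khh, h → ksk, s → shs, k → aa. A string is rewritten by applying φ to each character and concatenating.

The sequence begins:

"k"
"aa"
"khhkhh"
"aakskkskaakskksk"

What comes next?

khhkhhaashsaaaashsaakhhkhhaashsaaaashsaa

Replace each of the 16 characters of aakskkskaakskksk in place — khh khh aa shs aa aa shs aa khh khh aa shs aa aa shs aa — and concatenate.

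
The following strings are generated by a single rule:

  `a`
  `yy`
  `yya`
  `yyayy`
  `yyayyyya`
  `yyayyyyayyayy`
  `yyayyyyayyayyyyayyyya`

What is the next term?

This is a Fibonacci-style word recurrence s(k) = s(k−1)·s(k−2): e.g. yy·a = yya.
So term 8 is yyayyyyayyayyyyayyyya·yyayyyyayyayy.

yyayyyyayyayyyyayyyyayyayyyyayyayy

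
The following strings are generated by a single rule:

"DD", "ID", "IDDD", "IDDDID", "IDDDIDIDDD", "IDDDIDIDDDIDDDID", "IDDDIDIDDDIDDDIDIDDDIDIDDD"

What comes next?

IDDDIDIDDDIDDDIDIDDDIDIDDDIDDDIDIDDDIDDDID

This is a Fibonacci-style word recurrence s(k) = s(k−1)·s(k−2): e.g. ID·DD = IDDD.
The next term joins IDDDIDIDDDIDDDIDIDDDIDIDDD and IDDDIDIDDDIDDDID.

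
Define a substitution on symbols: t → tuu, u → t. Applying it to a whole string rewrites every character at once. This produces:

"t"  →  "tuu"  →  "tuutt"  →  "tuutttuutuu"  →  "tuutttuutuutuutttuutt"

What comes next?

Applying the rule to each of the 21 symbols of tuutttuutuutuutttuutt gives the pieces tuu t t tuu tuu tuu t t tuu t t tuu t t tuu tuu tuu t t tuu tuu, which concatenate to the answer.

tuutttuutuutuutttuutttuutttuutuutuutttuutuu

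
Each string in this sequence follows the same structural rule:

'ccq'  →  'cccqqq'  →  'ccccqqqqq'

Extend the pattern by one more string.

Term n consists of n+1 c's, followed by 2n-1 q's (n = 1, 2, …).
For the next term, n = 4, so the run lengths are 5, 7.

cccccqqqqqqq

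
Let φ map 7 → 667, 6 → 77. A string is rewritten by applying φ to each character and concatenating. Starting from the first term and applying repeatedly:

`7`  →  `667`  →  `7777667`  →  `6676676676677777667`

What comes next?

Rewriting the 19 symbols of 6676676676677777667 one by one yields 77 77 667 77 77 667 77 77 667 77 77 667 667 667 667 667 77 77 667; concatenated:

77776677777667777766777776676676676676677777667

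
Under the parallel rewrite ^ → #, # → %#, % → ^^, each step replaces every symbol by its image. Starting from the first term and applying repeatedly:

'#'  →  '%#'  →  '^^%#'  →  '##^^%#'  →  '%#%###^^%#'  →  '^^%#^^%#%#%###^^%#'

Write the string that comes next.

Rewriting the 18 symbols of ^^%#^^%#%#%###^^%# one by one yields # # ^^ %# # # ^^ %# ^^ %# ^^ %# %# %# # # ^^ %#; concatenated:

##^^%###^^%#^^%#^^%#%#%###^^%#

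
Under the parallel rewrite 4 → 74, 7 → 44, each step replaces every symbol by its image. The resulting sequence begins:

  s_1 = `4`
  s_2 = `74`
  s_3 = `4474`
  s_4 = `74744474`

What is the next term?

4474447474744474

Rewriting each symbol of 74744474: 7→44, 4→74, 7→44, 4→74, 4→74, 4→74, 7→44, 4→74, which concatenates to 44 74 44 74 74 74 44 74.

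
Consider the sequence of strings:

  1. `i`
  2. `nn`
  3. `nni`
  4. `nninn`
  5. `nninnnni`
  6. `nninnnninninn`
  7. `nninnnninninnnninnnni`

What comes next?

Each term (from the third on) is the previous term followed by the one before it: term 3 = nn·i = nni.
So term 8 is nninnnninninnnninnnni·nninnnninninn.

nninnnninninnnninnnninninnnninninn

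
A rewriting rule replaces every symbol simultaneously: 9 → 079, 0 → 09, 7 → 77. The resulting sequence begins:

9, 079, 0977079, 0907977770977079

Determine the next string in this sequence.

Replace each of the 16 characters of 0907977770977079 in place — 09 079 09 77 079 77 77 77 77 09 079 77 77 09 77 079 — and concatenate.

090790977079777777770907977770977079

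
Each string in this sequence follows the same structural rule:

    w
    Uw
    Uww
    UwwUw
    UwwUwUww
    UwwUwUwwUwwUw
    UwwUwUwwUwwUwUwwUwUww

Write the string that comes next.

This is a Fibonacci-style word recurrence s(k) = s(k−1)·s(k−2): e.g. Uw·w = Uww.
Continuing: UwwUwUwwUwwUwUwwUwUww · UwwUwUwwUwwUw gives term 8.

UwwUwUwwUwwUwUwwUwUwwUwwUwUwwUwwUw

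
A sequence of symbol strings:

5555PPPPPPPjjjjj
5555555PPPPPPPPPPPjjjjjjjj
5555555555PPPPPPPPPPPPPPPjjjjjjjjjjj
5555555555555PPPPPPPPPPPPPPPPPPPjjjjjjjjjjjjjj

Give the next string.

The n-th term is 3n+1 5's then 4n+3 P's then 3n+2 j's (n = 1, 2, …).
For the next term, n = 5, so the run lengths are 16, 23, 17.

5555555555555555PPPPPPPPPPPPPPPPPPPPPPPjjjjjjjjjjjjjjjjj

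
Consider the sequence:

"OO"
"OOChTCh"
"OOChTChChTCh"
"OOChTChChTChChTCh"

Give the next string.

OOChTChChTChChTChChTCh

Each term is the previous one with ChTCh appended.
One more step from OOChTChChTChChTCh gives the answer.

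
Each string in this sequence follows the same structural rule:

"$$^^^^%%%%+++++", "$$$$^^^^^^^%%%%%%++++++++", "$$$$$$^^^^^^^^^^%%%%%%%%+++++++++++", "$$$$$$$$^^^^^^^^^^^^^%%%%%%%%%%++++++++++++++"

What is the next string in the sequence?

Reading off run lengths: $ runs 2, 4, 6, 8; ^ runs 4, 7, 10, 13; % runs 4, 6, 8, 10; + runs 5, 8, 11, 14 — each is linear in n (n = 1, 2, …).
At n = 5 the blocks have lengths 10, 16, 12, 17.

$$$$$$$$$$^^^^^^^^^^^^^^^^%%%%%%%%%%%%+++++++++++++++++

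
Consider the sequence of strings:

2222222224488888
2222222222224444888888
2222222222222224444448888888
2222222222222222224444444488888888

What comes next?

2222222222222222222224444444444888888888

Reading off run lengths: 2 runs 9, 12, 15, 18; 4 runs 2, 4, 6, 8; 8 runs 5, 6, 7, 8 — each is linear in n, where the shown terms are n = 2, 3, 4, 5.
Setting n = 6 gives 21, 10, 9 characters in each block.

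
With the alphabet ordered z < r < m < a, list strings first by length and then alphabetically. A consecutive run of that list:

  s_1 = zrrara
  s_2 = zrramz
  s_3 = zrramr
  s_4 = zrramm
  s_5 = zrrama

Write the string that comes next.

Find the rightmost character of zrrama below a, bump it to the next letter, and reset everything to its right to z.

zrraaz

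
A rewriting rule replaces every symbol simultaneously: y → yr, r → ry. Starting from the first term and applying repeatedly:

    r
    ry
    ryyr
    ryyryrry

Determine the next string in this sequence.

Rewriting each symbol of ryyryrry: r→ry, y→yr, y→yr, r→ry, y→yr, r→ry, r→ry, y→yr, which concatenates to ry yr yr ry yr ry ry yr.

ryyryrryyrryryyr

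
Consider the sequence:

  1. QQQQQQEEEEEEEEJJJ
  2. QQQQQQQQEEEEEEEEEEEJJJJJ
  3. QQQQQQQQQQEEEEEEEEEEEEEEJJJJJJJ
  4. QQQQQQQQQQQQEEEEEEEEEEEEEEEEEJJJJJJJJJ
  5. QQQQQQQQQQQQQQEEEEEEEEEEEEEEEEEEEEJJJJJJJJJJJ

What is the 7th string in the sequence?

Term n consists of 2n+2 Q's, followed by 3n+2 E's, followed by 2n-1 J's, where the shown terms are n = 2, 3, 4, 5, 6.
For term 7, n = 8, so the run lengths are 18, 26, 15.

QQQQQQQQQQQQQQQQQQEEEEEEEEEEEEEEEEEEEEEEEEEEJJJJJJJJJJJJJJJ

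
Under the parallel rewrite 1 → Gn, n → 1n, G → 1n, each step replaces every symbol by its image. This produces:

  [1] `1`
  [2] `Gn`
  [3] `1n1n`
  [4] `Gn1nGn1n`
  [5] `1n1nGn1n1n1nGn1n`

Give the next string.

Rewriting the 16 symbols of 1n1nGn1n1n1nGn1n one by one yields Gn 1n Gn 1n 1n 1n Gn 1n Gn 1n Gn 1n 1n 1n Gn 1n; concatenated:

Gn1nGn1n1n1nGn1nGn1nGn1n1n1nGn1n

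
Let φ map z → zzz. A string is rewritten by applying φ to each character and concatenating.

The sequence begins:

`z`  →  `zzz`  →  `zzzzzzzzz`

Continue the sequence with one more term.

zzzzzzzzzzzzzzzzzzzzzzzzzzz

Rewriting each symbol of zzzzzzzzz: z→zzz, z→zzz, z→zzz, z→zzz, z→zzz, z→zzz, z→zzz, z→zzz, z→zzz, which concatenates to zzz zzz zzz zzz zzz zzz zzz zzz zzz.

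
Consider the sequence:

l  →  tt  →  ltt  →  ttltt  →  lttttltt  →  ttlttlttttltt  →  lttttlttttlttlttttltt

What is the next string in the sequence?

This is a Fibonacci-style word recurrence s(k) = s(k−2)·s(k−1): e.g. l·tt = ltt.
So term 8 is ttlttlttttltt·lttttlttttlttlttttltt.

ttlttlttttlttlttttlttttlttlttttltt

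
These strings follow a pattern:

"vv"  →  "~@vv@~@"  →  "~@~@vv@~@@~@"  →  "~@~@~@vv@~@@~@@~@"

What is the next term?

~@~@~@~@vv@~@@~@@~@@~@

s(k+1) = ~@·s(k)·@~@, so each term gains ~@ as a prefix and @~@ as a suffix.
One more step from ~@~@~@vv@~@@~@@~@ gives the answer.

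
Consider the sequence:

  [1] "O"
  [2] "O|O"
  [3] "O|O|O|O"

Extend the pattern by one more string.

O|O|O|O|O|O|O|O

Each string is two copies of the previous one joined by '|'.
So the next term is two copies of O|O|O|O with '|' between the halves.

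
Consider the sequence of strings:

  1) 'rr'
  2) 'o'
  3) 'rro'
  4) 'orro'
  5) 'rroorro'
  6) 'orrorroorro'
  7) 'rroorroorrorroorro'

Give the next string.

orrorroorrorroorroorrorroorro

From term 3 onward, concatenate the second-to-last term with the last: rr·o = rro, o·rro = orro, …
The next term joins orrorroorro and rroorroorrorroorro.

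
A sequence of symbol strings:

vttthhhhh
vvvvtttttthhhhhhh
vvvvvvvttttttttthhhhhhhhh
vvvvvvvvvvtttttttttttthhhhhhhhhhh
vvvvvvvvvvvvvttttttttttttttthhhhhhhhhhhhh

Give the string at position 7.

vvvvvvvvvvvvvvvvvvvttttttttttttttttttttthhhhhhhhhhhhhhhhh

The n-th term is 3n-2 v's then 3n t's then 2n+3 h's (n = 1, 2, …).
For term 7, n = 7, so the run lengths are 19, 21, 17.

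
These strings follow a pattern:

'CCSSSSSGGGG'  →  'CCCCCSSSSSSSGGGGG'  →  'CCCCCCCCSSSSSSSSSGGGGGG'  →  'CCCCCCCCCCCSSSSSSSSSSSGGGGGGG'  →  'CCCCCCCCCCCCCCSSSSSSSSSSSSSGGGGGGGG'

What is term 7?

The n-th term is 3n-1 C's then 2n+3 S's then n+3 G's (n = 1, 2, …).
Setting n = 7 gives 20, 17, 10 characters in each block.

CCCCCCCCCCCCCCCCCCCCSSSSSSSSSSSSSSSSSGGGGGGGGGG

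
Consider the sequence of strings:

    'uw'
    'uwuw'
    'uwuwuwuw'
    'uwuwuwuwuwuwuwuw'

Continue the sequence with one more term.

Every step duplicates the string.
Doubling uwuwuwuwuwuwuwuw:

uwuwuwuwuwuwuwuwuwuwuwuwuwuwuwuw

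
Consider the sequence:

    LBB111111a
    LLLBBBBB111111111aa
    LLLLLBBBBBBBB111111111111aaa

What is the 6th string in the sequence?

LLLLLLLLLLLBBBBBBBBBBBBBBBBB111111111111111111111aaaaaa

Each string has the form L^{2n-1} B^{3n-1} 1^{3n+3} a^{n} (n = 1, 2, …).
Setting n = 6 gives 11, 17, 21, 6 characters in each block.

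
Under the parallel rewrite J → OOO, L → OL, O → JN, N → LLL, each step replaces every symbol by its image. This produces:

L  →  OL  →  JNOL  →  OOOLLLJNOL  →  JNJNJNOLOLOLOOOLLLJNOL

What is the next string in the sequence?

OOOLLLOOOLLLOOOLLLJNOLJNOLJNOLJNJNJNOLOLOLOOOLLLJNOL

Replace each of the 22 characters of JNJNJNOLOLOLOOOLLLJNOL in place — OOO LLL OOO LLL OOO LLL JN OL JN OL JN OL JN JN JN OL OL OL OOO LLL JN OL — and concatenate.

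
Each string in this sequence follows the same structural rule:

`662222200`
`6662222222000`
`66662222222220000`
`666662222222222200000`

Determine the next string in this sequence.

6666662222222222222000000

The n-th term is n 6's then 2n+1 2's then n 0's, where the shown terms are n = 2, 3, 4, 5.
At n = 6 the blocks have lengths 6, 13, 6.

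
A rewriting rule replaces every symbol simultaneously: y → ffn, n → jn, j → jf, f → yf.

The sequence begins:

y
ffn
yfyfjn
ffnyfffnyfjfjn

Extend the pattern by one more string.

Applying the rule to each of the 14 symbols of ffnyfffnyfjfjn gives the pieces yf yf jn ffn yf yf yf jn ffn yf jf yf jf jn, which concatenate to the answer.

yfyfjnffnyfyfyfjnffnyfjfyfjfjn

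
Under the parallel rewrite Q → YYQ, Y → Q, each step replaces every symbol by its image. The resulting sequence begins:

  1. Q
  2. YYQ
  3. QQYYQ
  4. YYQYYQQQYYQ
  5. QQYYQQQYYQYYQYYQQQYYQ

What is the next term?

Rewriting the 21 symbols of QQYYQQQYYQYYQYYQQQYYQ one by one yields YYQ YYQ Q Q YYQ YYQ YYQ Q Q YYQ Q Q YYQ Q Q YYQ YYQ YYQ Q Q YYQ; concatenated:

YYQYYQQQYYQYYQYYQQQYYQQQYYQQQYYQYYQYYQQQYYQ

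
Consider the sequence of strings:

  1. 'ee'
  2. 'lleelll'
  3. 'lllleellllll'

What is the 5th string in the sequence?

Each term wraps the previous one in ll on the left and lll on the right.
From lllleellllll, 2 further steps: lllleellllll → lllllleelllllllll → (answer).

lllllllleellllllllllll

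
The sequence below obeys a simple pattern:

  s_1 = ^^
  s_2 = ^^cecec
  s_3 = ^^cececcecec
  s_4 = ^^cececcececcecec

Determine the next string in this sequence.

Each term is the previous one with cecec appended.
Applying this once more to ^^cececcececcecec:

^^cececcececcececcecec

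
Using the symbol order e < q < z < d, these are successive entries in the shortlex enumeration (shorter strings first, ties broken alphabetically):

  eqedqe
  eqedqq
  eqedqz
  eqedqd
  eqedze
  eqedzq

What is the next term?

The successor of eqedzq increments the rightmost position that isn't already d and resets every position after it to e.

eqedzz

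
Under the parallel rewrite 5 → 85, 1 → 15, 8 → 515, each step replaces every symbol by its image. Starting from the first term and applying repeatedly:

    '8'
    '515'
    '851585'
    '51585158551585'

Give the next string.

Applying the rule to each of the 14 symbols of 51585158551585 gives the pieces 85 15 85 515 85 15 85 515 85 85 15 85 515 85, which concatenate to the answer.

8515855158515855158585158551585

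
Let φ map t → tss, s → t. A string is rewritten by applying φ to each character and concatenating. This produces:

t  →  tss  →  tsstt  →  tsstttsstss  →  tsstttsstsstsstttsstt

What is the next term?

tsstttsstsstsstttsstttsstttsstsstsstttsstss

Replace each of the 21 characters of tsstttsstsstsstttsstt in place — tss t t tss tss tss t t tss t t tss t t tss tss tss t t tss tss — and concatenate.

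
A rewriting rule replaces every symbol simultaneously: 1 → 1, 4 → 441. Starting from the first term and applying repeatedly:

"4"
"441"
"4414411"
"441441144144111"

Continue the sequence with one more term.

4414411441441114414411441441111

φ(441441144144111) expands symbol-by-symbol to 441 441 1 441 441 1 1 441 441 1 441 441 1 1 1; joining the 15 pieces gives the next term.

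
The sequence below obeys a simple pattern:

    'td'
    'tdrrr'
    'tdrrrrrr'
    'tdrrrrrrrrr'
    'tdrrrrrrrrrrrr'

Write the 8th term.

Every step adds rrr to the end: s(k+1) = s(k)·rrr.
From tdrrrrrrrrrrrr, 3 further steps: tdrrrrrrrrrrrr → tdrrrrrrrrrrrrrrr → tdrrrrrrrrrrrrrrrrrr → (answer).

tdrrrrrrrrrrrrrrrrrrrrr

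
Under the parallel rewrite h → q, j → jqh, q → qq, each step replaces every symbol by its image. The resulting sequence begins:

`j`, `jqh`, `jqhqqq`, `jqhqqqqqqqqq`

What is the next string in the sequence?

Rewriting each symbol of jqhqqqqqqqqq: j→jqh, q→qq, h→q, q→qq, q→qq, q→qq, q→qq, q→qq, q→qq, q→qq, q→qq, q→qq, which concatenates to jqh qq q qq qq qq qq qq qq qq qq qq.

jqhqqqqqqqqqqqqqqqqqqqqq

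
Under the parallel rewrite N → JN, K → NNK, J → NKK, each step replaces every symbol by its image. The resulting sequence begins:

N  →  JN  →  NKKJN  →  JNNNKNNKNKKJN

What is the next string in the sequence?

φ(JNNNKNNKNKKJN) expands symbol-by-symbol to NKK JN JN JN NNK JN JN NNK JN NNK NNK NKK JN; joining the 13 pieces gives the next term.

NKKJNJNJNNNKJNJNNNKJNNNKNNKNKKJN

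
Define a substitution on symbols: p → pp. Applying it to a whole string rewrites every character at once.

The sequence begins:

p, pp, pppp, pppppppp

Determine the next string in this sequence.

pppppppppppppppp

Rewriting each symbol of pppppppp: p→pp, p→pp, p→pp, p→pp, p→pp, p→pp, p→pp, p→pp, which concatenates to pp pp pp pp pp pp pp pp.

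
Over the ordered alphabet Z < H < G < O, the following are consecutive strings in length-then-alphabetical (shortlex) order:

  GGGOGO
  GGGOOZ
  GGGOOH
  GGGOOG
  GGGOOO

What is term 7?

GGOZZH

Continuing the enumeration 2 steps past GGGOOO: GGGOOO → GGOZZZ → (answer).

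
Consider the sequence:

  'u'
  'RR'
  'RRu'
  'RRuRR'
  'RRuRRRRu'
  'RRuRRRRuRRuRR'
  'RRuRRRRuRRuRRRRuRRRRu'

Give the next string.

Each term (from the third on) is the previous term followed by the one before it: term 3 = RR·u = RRu.
Continuing: RRuRRRRuRRuRRRRuRRRRu · RRuRRRRuRRuRR gives term 8.

RRuRRRRuRRuRRRRuRRRRuRRuRRRRuRRuRR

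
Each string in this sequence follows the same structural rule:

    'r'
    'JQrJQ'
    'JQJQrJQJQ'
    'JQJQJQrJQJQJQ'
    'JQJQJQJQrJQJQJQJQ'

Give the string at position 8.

JQJQJQJQJQJQJQrJQJQJQJQJQJQJQ

s(k+1) = JQ·s(k)·JQ, so each term gains JQ as a prefix and JQ as a suffix.
From JQJQJQJQrJQJQJQJQ, 3 further steps: JQJQJQJQrJQJQJQJQ → JQJQJQJQJQrJQJQJQJQJQ → JQJQJQJQJQJQrJQJQJQJQJQJQ → (answer).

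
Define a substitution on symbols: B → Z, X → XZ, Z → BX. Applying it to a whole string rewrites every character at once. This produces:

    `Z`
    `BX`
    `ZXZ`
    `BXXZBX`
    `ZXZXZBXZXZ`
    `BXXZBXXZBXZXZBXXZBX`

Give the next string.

Rewriting the 19 symbols of BXXZBXXZBXZXZBXXZBX one by one yields Z XZ XZ BX Z XZ XZ BX Z XZ BX XZ BX Z XZ XZ BX Z XZ; concatenated:

ZXZXZBXZXZXZBXZXZBXXZBXZXZXZBXZXZ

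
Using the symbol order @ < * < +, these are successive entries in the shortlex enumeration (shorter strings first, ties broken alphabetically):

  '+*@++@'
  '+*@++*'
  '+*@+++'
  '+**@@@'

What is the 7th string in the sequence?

Advancing 3 positions from +**@@@ through +**@@@ → +**@@* → +**@@+ reaches term 7.

+**@*@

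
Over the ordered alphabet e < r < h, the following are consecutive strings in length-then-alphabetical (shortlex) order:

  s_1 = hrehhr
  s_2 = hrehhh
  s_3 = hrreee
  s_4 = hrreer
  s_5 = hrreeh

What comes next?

Find the rightmost character of hrreeh below h, bump it to the next letter, and reset everything to its right to e.

hrrere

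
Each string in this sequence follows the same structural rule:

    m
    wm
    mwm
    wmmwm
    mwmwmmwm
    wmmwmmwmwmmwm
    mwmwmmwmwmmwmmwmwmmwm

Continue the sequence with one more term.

wmmwmmwmwmmwmmwmwmmwmwmmwmmwmwmmwm

From term 3 onward, concatenate the second-to-last term with the last: m·wm = mwm, wm·mwm = wmmwm, …
Continuing: wmmwmmwmwmmwm · mwmwmmwmwmmwmmwmwmmwm gives term 8.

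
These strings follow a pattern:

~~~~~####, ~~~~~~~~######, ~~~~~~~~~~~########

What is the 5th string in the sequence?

The n-th term is 3n-1 ~'s then 2n #'s, where the shown terms are n = 2, 3, 4.
At n = 6 the blocks have lengths 17, 12.

~~~~~~~~~~~~~~~~~############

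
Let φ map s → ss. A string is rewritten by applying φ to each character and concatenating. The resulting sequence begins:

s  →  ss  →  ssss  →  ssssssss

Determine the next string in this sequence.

ssssssssssssssss

Apply φ to ssssssss symbol by symbol: s→ss, s→ss, s→ss, s→ss, s→ss, s→ss, s→ss, s→ss; joined: ss ss ss ss ss ss ss ss.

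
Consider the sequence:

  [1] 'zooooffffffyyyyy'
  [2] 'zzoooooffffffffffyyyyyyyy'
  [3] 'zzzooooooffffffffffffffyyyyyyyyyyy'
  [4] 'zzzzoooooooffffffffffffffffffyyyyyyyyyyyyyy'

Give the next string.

zzzzzooooooooffffffffffffffffffffffyyyyyyyyyyyyyyyyy

The n-th term is n z's then n+3 o's then 4n+2 f's then 3n+2 y's (n = 1, 2, …).
For the next term, n = 5, so the run lengths are 5, 8, 22, 17.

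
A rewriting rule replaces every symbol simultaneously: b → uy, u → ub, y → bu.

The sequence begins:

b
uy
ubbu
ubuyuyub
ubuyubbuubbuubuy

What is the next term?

Applying the rule to each of the 16 symbols of ubuyubbuubbuubuy gives the pieces ub uy ub bu ub uy uy ub ub uy uy ub ub uy ub bu, which concatenate to the answer.

ubuyubbuubuyuyububuyuyububuyubbu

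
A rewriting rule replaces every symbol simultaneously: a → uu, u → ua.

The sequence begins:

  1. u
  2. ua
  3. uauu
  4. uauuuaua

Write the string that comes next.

Rewriting each symbol of uauuuaua: u→ua, a→uu, u→ua, u→ua, u→ua, a→uu, u→ua, a→uu, which concatenates to ua uu ua ua ua uu ua uu.

uauuuauauauuuauu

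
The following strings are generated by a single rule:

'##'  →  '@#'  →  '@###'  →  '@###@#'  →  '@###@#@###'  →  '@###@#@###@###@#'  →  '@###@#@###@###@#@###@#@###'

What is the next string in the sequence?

@###@#@###@###@#@###@#@###@###@#@###@###@#

From term 3 onward, concatenate the last term with the second-to-last: @#·## = @###, @###·@# = @###@#, …
Continuing: @###@#@###@###@#@###@#@### · @###@#@###@###@# gives term 8.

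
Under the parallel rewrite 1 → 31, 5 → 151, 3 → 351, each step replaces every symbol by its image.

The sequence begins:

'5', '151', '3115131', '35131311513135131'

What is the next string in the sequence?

Applying the rule to each of the 17 symbols of 35131311513135131 gives the pieces 351 151 31 351 31 351 31 31 151 31 351 31 351 151 31 351 31, which concatenate to the answer.

3511513135131351313115131351313511513135131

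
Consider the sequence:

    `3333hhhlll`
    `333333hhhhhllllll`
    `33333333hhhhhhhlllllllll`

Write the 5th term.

Term n consists of 2n+2 3's, followed by 2n+1 h's, followed by 3n l's (n = 1, 2, …).
Setting n = 5 gives 12, 11, 15 characters in each block.

333333333333hhhhhhhhhhhlllllllllllllll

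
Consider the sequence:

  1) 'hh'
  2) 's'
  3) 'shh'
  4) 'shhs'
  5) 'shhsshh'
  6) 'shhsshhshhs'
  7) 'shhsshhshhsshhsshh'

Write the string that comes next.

This is a Fibonacci-style word recurrence s(k) = s(k−1)·s(k−2): e.g. s·hh = shh.
Continuing: shhsshhshhsshhsshh · shhsshhshhs gives term 8.

shhsshhshhsshhsshhshhsshhshhs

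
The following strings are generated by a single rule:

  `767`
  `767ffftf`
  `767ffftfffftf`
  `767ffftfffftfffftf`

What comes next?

767ffftfffftfffftfffftf

Each term is the previous one with ffftf appended.
So the next term is 767ffftfffftfffftf·ffftf.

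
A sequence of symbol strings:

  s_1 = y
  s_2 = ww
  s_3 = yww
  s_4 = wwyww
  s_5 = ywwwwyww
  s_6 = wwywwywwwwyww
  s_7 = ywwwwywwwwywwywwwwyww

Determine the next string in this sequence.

This is a Fibonacci-style word recurrence s(k) = s(k−2)·s(k−1): e.g. y·ww = yww.
So term 8 is wwywwywwwwyww·ywwwwywwwwywwywwwwyww.

wwywwywwwwywwywwwwywwwwywwywwwwyww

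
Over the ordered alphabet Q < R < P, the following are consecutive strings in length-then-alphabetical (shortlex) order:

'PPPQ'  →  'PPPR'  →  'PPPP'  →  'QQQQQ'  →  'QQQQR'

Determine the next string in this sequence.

QQQQP

The successor of QQQQR increments the rightmost position that isn't already P and resets every position after it to Q.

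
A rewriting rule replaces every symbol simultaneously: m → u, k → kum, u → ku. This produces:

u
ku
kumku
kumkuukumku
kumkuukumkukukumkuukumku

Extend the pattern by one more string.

φ(kumkuukumkukukumkuukumku) expands symbol-by-symbol to kum ku u kum ku ku kum ku u kum ku kum ku kum ku u kum ku ku kum ku u kum ku; joining the 24 pieces gives the next term.

kumkuukumkukukumkuukumkukumkukumkuukumkukukumkuukumku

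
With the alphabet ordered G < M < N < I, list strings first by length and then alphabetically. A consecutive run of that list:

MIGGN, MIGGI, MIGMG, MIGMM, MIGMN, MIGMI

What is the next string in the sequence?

MIGNG

The successor of MIGMI increments the rightmost position that isn't already I and resets every position after it to G.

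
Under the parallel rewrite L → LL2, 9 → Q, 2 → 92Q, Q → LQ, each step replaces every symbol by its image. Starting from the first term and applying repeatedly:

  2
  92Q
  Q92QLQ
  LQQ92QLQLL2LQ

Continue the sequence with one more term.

LL2LQLQQ92QLQLL2LQLL2LL292QLL2LQ

Replace each of the 13 characters of LQQ92QLQLL2LQ in place — LL2 LQ LQ Q 92Q LQ LL2 LQ LL2 LL2 92Q LL2 LQ — and concatenate.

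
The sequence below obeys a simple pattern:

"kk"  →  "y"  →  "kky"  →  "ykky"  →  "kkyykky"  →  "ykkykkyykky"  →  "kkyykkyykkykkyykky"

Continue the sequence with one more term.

ykkykkyykkykkyykkyykkykkyykky

From term 3 onward, concatenate the second-to-last term with the last: kk·y = kky, y·kky = ykky, …
So term 8 is ykkykkyykky·kkyykkyykkykkyykky.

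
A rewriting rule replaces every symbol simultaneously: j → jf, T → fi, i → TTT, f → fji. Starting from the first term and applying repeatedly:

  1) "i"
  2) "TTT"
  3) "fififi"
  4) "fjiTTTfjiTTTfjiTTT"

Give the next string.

Applying the rule to each of the 18 symbols of fjiTTTfjiTTTfjiTTT gives the pieces fji jf TTT fi fi fi fji jf TTT fi fi fi fji jf TTT fi fi fi, which concatenate to the answer.

fjijfTTTfifififjijfTTTfifififjijfTTTfififi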